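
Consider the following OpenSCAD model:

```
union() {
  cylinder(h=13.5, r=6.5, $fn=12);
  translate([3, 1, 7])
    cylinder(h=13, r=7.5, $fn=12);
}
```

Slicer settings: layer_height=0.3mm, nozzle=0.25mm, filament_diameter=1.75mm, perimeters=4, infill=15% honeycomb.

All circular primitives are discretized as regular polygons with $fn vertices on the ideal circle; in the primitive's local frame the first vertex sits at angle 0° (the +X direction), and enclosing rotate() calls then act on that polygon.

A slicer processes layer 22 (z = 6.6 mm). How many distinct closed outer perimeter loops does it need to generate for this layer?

At z = 6.6 mm: the r=6.5 cylinder gives a regular 12-gon of circumradius 6.5 (constant along its height); the cylinder at (3, 1) is absent (z outside [7, 20]); Merging all regions: only the r=6.5 cylinder is present, so the union is just that shape — 1 connected region. The result has 1 disconnected region.

1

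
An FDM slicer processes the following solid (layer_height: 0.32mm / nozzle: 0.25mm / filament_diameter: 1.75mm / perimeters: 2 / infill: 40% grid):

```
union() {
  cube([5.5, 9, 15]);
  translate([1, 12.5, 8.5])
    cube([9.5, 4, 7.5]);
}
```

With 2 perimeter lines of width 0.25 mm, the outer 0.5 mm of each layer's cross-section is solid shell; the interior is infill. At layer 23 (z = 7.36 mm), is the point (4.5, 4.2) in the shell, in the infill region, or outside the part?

infill

At z = 7.36 mm: the cube is present — its section is the full 5.5×9 rectangle; the cube at (1, 12.5) does not reach this height (z outside [8.5, 16]); Taking the union: only the 5.5×9 cube is present, so the union is just that shape — 1 connected region. Overall, the cross-section is a single solid region. The nearest boundary edge runs (5.50, 0.00)→(5.50, 9.00); distance from the point to it = 1.00 mm. The point is inside the cross-section and 1.00 mm from the nearest boundary — more than the 0.5 mm shell width (2 × 0.25), so it's in the infill interior.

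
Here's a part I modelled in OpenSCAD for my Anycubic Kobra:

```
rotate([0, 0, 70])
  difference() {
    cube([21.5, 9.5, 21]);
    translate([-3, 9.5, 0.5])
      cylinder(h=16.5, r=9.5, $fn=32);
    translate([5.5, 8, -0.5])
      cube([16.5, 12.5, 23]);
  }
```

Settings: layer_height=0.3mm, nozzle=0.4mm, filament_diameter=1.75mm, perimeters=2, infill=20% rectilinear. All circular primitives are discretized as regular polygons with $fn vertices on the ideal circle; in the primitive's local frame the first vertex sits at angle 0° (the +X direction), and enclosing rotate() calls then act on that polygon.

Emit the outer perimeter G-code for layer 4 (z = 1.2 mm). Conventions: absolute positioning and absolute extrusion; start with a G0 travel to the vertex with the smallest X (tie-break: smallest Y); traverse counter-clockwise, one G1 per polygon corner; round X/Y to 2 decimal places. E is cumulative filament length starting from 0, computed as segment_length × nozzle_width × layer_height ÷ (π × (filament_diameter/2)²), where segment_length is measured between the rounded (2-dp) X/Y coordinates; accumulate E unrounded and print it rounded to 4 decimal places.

At z = 1.2 mm: the 21.5×9.5 cube contributes its full rectangle; the r=9.5 cylinder at (-3, 9.5) gives a regular 32-gon of circumradius 9.5 (constant along its height); the cube at (5.5, 8) is present — its section is the full 16.5×12.5 rectangle; Subtracting the remaining from the first: starting from the 21.5×9.5 cube, the r=9.5 cylinder at (-3, 9.5) partially overlaps it — only the 42.51 mm² overlap (of its 281.71 mm²) is removed, clipping the outline; the 16.5×12.5 cube at (5.5, 8) partially overlaps it — only the 22.61 mm² overlap (of its 206.25 mm²) is removed, clipping the outline — 1 connected region; (rotated 70° about Z; rotation is an isometry so areas/perimeters/island counts are preserved). The outline is a single polygon with 11 vertices. Extrusion per mm of travel: 0.4 × 0.3 / (π × 0.875²) = 0.049890. Accumulating E over each segment gives final E = 2.7686.

G0 X-5.34 Y8.71 Z1.20
G1 X-5.02 Y8.55 E0.0178
G1 X-3.54 Y7.43 E0.1104
G1 X-2.29 Y6.05 E0.2033
G1 X-1.34 Y4.44 E0.2966
G1 X-0.73 Y2.69 E0.3891
G1 X-0.46 Y0.84 E0.4823
G1 X-0.50 Y0.18 E0.5153
G1 X0.00 Y0.00 E0.5418
G1 X7.35 Y20.20 E1.6143
G1 X-0.16 Y22.94 E2.0131
G1 X-5.34 Y8.71 E2.7686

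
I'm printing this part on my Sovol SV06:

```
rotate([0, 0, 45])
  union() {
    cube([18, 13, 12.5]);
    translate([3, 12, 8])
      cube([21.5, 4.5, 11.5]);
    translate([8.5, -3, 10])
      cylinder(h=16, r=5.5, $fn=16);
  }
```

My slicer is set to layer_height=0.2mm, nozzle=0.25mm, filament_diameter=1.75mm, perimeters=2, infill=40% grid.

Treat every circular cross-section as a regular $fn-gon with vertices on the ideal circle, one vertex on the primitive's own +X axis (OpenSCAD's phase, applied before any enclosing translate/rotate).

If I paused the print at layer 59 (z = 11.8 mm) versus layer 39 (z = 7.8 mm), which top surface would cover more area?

layer 59 (z = 11.8 mm)

Layer 59 (z = 11.8): the cube is present — its section is the full 18×13 rectangle (area 234.00 mm²); the cube at (3, 12) is present — its section is the full 21.5×4.5 rectangle (area 96.75 mm²); the r=5.5 cylinder at (8.5, -3) gives a regular 16-gon of circumradius 5.5 (constant along its height) (area = (16/2)·5.500²·sin(360°/16) = 92.61 mm²); Taking the union: the regions partially overlap — summed areas 423.36 mm² minus the doubly-counted overlap 30.47 mm² gives 392.89 mm² — area = 392.89 mm²; (rotated 45° about Z; rotation is an isometry so areas/perimeters/island counts are preserved). So its area = 392.89 mm². Layer 39 (z = 7.8): the cube is present — its section is the full 18×13 rectangle (area 234.00 mm²); the cube at (3, 12) does not reach this height (z outside [8, 19.5]); the cylinder at (8.5, -3) is not intersected at this z (z outside [10, 26]); Taking the union: only the 18×13 cube is present, so the union is just that shape — area = 234.00 mm²; (rotated 45° about Z; rotation is an isometry so areas/perimeters/island counts are preserved). So its area = 234.00 mm². Layer 59 is larger (392.89 vs 234.00 mm²).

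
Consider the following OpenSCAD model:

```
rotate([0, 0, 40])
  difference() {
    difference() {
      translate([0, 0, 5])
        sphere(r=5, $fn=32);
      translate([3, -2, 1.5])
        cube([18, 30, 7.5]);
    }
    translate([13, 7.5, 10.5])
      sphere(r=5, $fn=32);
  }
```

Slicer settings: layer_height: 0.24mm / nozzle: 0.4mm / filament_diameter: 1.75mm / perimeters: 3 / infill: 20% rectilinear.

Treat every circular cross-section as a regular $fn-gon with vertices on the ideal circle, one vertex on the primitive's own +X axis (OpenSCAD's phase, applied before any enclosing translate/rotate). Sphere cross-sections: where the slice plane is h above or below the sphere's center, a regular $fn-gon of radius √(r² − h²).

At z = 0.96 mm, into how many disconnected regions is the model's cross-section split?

1

At z = 0.96 mm: the sphere: section is a regular 32-gon, circumradius = √(r²−h²) = √(5²−4.04²) = 2.946; the cube at (3, -2) is absent (z outside [1.5, 9]); Subtracting the remaining from the first: none of the subtracted shapes is present at this height, so the r=5 sphere is unchanged — 1 connected region; the sphere at (13, 7.5) is absent (|z−center|=9.540 > r=5); After the difference (first − rest): none of the subtracted shapes is present at this height, so that combined region is unchanged — 1 connected region; (rotated 40° about Z; rotation is an isometry so areas/perimeters/island counts are preserved). The result has 1 disconnected region.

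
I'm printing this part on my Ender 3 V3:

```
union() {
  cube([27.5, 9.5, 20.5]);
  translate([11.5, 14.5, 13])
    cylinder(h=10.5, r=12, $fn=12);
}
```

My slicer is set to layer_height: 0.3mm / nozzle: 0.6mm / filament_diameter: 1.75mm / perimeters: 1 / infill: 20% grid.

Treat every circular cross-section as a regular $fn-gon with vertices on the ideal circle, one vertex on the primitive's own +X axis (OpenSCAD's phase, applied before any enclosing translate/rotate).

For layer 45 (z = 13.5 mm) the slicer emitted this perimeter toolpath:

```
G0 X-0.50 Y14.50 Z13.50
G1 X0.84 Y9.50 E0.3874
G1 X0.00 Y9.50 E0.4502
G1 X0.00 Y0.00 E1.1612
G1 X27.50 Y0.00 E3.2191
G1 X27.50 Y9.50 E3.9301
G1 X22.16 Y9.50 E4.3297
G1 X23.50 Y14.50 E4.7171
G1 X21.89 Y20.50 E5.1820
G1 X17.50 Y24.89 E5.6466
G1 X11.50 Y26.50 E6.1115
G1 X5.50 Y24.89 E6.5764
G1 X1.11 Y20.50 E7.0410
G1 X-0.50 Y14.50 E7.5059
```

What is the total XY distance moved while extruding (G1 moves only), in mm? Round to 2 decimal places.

Sum the Euclidean lengths of each G1 segment: total = 100.30 mm.

100.30 mm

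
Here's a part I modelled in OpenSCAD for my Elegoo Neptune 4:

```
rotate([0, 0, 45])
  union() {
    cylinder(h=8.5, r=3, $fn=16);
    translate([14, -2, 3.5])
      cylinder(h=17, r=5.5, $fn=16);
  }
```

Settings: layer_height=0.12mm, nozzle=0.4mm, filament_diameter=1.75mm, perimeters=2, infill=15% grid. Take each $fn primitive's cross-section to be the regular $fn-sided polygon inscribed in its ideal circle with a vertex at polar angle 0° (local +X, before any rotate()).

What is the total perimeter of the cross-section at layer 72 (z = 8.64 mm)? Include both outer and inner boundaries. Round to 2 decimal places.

34.34 mm

At z = 8.64 mm: the cylinder is absent (z outside [0, 8.5]); the r=5.5 cylinder at (14, -2) gives a regular 16-gon of circumradius 5.5 (constant along its height) (perimeter = 2·16·5.500·sin(180°/16) = 34.34 mm); Taking the union: only the r=5.5 cylinder at (14, -2) is present, so the union is just that shape — boundary = 34.34 mm; (rotated 45° about Z; rotation is an isometry so areas/perimeters/island counts are preserved). Overall, the cross-section is a single solid region. Total boundary length (outer) = 34.34 mm.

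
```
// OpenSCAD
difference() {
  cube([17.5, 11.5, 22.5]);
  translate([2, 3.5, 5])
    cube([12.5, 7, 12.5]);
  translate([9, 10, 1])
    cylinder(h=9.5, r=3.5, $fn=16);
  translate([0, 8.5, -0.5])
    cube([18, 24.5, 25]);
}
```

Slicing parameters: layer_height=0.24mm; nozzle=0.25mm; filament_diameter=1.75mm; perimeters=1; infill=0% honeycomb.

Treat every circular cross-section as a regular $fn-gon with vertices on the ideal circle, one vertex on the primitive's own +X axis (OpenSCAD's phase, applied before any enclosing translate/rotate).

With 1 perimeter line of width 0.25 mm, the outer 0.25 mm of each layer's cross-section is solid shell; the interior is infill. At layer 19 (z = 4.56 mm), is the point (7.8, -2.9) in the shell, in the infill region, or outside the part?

At z = 4.56 mm: the cube (footprint 17.5×11.5) is included at this height; the cube at (2, 3.5) is absent (z outside [5, 17.5]); the cylinder at (9, 10): section is a regular 16-gon, circumradius r=3.5; the 18×24.5 cube at (0, 8.5) contributes its full rectangle; Taking the first minus the rest: starting from the 17.5×11.5 cube, the r=3.5 cylinder at (9, 10) partially overlaps it — only the 28.79 mm² overlap (of its 37.50 mm²) is removed, clipping the outline; the 18×24.5 cube at (0, 8.5) partially overlaps it — only the 32.42 mm² overlap (of its 441.00 mm²) is removed, clipping the outline — 1 connected region. Overall, the cross-section is a single solid region. The nearest boundary edge runs (17.50, 0.00)→(0.00, 0.00); distance from the point to it = 2.90 mm. The point is not inside any of the regions above, so it lies outside the cross-section (2.90 mm from the nearest boundary).

outside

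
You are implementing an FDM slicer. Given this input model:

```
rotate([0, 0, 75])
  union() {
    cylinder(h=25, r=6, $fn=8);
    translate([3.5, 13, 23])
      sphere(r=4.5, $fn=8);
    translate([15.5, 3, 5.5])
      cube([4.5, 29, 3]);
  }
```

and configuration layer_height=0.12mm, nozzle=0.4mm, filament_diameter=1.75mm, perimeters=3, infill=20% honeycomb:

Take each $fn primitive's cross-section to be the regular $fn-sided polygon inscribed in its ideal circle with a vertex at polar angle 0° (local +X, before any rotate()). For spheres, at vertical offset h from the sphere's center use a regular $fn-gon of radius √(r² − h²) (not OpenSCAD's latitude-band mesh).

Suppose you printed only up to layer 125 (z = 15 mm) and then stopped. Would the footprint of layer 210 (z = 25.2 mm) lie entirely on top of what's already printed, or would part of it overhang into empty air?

Compare the two slices. At z = 15: the r=6 cylinder contributes a regular 8-gon of circumradius 6 (area = (8/2)·6.000²·sin(360°/8) = 101.82 mm²); the sphere at (3.5, 13) does not reach this height (|z−center|=8.000 > r=4.5); the cube at (15.5, 3) does not reach this height (z outside [5.5, 8.5]); Taking the union: only the r=6 cylinder is present, so the union is just that shape — area = 101.82 mm²; (whole slice rotated 75° about Z — lengths, areas and connectivity unchanged). At z = 25.2: the cylinder does not reach this height (z outside [0, 25]); the sphere at (3.5, 13): section is a regular 8-gon, circumradius = √(r²−h²) = √(4.5²−2.2²) = 3.926 (area = (8/2)·3.926²·sin(360°/8) = 43.59 mm²); the cube at (15.5, 3) is absent (z outside [5.5, 8.5]); Taking the union: only the r=4.5 sphere at (3.5, 13) is present, so the union is just that shape — area = 43.59 mm²; (rotated 75° about Z; rotation is an isometry so areas/perimeters/island counts are preserved). Checking containment: at z = 25.2 the cross-section extends beyond the z = 15 cross-section by about 43.59 mm².

part overhangs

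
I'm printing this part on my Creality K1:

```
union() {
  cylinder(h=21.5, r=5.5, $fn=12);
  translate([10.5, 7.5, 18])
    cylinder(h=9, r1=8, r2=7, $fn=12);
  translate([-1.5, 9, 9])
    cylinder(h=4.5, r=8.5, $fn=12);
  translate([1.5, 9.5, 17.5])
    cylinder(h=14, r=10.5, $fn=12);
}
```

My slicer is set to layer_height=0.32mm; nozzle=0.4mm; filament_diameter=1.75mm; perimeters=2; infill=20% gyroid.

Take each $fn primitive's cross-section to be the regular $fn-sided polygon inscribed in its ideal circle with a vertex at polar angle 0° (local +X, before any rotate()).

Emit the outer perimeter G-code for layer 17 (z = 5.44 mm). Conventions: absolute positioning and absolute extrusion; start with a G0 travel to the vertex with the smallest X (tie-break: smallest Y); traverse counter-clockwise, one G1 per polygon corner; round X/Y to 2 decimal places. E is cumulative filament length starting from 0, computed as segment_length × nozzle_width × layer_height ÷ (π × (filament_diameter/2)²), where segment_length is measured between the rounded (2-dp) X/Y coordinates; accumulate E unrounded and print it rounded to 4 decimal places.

At z = 5.44 mm: the r=5.5 cylinder contributes a regular 12-gon of circumradius 5.5; the cone at (10.5, 7.5) is absent (z outside [18, 27]); the cylinder at (-1.5, 9) does not reach this height (z outside [9, 13.5]); the cylinder at (1.5, 9.5) is not intersected at this z (z outside [17.5, 31.5]); Taking the union: only the r=5.5 cylinder is present, so the union is just that shape — 1 connected region. The outline is a single polygon with 12 vertices. Extrusion per mm of travel: 0.4 × 0.32 / (π × 0.875²) = 0.053216. Accumulating E over each segment gives final E = 1.8175.

G0 X-5.50 Y0.00 Z5.44
G1 X-4.76 Y-2.75 E0.1516
G1 X-2.75 Y-4.76 E0.3028
G1 X0.00 Y-5.50 E0.4544
G1 X2.75 Y-4.76 E0.6059
G1 X4.76 Y-2.75 E0.7572
G1 X5.50 Y0.00 E0.9087
G1 X4.76 Y2.75 E1.0603
G1 X2.75 Y4.76 E1.2116
G1 X0.00 Y5.50 E1.3631
G1 X-2.75 Y4.76 E1.5147
G1 X-4.76 Y2.75 E1.6659
G1 X-5.50 Y0.00 E1.8175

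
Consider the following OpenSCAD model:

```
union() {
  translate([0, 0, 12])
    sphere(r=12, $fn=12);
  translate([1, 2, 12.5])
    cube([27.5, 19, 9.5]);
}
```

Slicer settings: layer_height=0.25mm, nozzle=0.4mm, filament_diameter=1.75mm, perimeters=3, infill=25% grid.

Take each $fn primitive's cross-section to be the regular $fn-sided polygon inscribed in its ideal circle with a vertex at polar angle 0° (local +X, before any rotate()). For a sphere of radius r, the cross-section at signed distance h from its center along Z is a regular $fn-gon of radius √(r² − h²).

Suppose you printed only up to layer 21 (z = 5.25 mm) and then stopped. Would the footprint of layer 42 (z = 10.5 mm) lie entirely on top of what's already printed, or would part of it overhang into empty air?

Compare the two slices. At z = 5.25: the r=12 sphere contributes a regular 12-gon of circumradius √(12²−6.75²) = 9.922 (area = (12/2)·9.922²·sin(360°/12) = 295.31 mm²); the cube at (1, 2) is absent (z outside [12.5, 22]); Merging all regions: only the r=12 sphere is present, so the union is just that shape — area = 295.31 mm². At z = 10.5: the sphere: section is a regular 12-gon, circumradius = √(r²−h²) = √(12²−1.5²) = 11.906 (area = (12/2)·11.906²·sin(360°/12) = 425.25 mm²); the cube at (1, 2) does not reach this height (z outside [12.5, 22]); Merging all regions: only the r=12 sphere is present, so the union is just that shape — area = 425.25 mm². Checking containment: at z = 10.5 the cross-section extends beyond the z = 5.25 cross-section by about 129.94 mm².

part overhangs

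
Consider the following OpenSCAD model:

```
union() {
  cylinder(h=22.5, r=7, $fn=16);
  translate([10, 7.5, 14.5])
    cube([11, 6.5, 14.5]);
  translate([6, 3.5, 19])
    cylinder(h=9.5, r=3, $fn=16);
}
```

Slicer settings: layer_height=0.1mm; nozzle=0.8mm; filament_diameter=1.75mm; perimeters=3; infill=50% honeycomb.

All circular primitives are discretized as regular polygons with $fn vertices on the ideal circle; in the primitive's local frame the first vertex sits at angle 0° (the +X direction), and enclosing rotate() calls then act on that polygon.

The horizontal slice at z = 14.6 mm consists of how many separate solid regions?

At z = 14.6 mm: the cylinder: section is a regular 16-gon, circumradius r=7; the cube at (10, 7.5) (footprint 11×6.5) is included at this height; the cylinder at (6, 3.5) does not reach this height (z outside [19, 28.5]); Combining (union): the 2 present regions are separate (no shared area or edge), so areas and boundary lengths simply add and each stays a separate island — 2 connected regions. The result has 2 disconnected regions.

2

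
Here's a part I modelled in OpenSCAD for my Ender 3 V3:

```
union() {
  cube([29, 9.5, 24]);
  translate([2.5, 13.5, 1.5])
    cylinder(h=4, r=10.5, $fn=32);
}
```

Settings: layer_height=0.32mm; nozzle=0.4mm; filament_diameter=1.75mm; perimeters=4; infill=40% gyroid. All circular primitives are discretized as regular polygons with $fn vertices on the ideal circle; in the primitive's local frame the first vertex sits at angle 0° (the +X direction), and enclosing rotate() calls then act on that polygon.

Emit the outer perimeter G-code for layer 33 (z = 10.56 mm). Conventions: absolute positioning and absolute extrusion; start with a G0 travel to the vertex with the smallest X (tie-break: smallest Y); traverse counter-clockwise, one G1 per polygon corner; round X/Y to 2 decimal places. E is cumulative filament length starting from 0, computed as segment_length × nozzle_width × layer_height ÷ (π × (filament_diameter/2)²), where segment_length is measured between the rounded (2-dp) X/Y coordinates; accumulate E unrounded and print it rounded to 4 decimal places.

At z = 10.56 mm: the cube (footprint 29×9.5) is included at this height; the cylinder at (2.5, 13.5) is absent (z outside [1.5, 5.5]); Taking the union: only the 29×9.5 cube is present, so the union is just that shape — 1 connected region. The outline is a single polygon with 4 vertices. Extrusion per mm of travel: 0.4 × 0.32 / (π × 0.875²) = 0.053216. Accumulating E over each segment gives final E = 4.0976.

G0 X0.00 Y0.00 Z10.56
G1 X29.00 Y0.00 E1.5433
G1 X29.00 Y9.50 E2.0488
G1 X0.00 Y9.50 E3.5921
G1 X0.00 Y0.00 E4.0976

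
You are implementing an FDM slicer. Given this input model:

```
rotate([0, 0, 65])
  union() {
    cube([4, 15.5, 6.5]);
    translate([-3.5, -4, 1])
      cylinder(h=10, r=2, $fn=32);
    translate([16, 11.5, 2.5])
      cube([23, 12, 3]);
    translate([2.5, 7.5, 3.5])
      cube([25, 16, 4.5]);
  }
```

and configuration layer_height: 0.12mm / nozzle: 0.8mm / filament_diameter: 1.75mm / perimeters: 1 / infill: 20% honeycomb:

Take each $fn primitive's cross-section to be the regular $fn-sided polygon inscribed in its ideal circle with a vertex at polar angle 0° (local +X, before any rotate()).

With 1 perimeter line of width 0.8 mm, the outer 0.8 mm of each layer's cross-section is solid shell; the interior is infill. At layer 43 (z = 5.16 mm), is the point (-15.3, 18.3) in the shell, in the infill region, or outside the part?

At z = 5.16 mm: the cube is present — its section is the full 4×15.5 rectangle; the r=2 cylinder at (-3.5, -4) gives a regular 32-gon of circumradius 2 (constant along its height); the cube at (16, 11.5) (footprint 23×12) is included at this height; the 25×16 cube at (2.5, 7.5) contributes its full rectangle; Taking the union: the regions partially overlap (shared area 150.00 mm²), so overlapping operands fuse into one piece — 2 connected regions; (whole slice rotated 65° about Z — lengths, areas and connectivity unchanged). Overall, the cross-section has 2 separate islands. Undo the 65° rotation: the query point maps to (10.119, 21.600) in the un-rotated model frame. The nearest boundary edge runs (2.50, 23.50)→(16.00, 23.50); distance from the point to it = 1.90 mm. (Shell/infill is judged within the island containing the point — the largest one.) The point is inside the cross-section and 1.90 mm from the nearest boundary — more than the 0.8 mm shell width (1 × 0.8), so it's in the infill interior.

infill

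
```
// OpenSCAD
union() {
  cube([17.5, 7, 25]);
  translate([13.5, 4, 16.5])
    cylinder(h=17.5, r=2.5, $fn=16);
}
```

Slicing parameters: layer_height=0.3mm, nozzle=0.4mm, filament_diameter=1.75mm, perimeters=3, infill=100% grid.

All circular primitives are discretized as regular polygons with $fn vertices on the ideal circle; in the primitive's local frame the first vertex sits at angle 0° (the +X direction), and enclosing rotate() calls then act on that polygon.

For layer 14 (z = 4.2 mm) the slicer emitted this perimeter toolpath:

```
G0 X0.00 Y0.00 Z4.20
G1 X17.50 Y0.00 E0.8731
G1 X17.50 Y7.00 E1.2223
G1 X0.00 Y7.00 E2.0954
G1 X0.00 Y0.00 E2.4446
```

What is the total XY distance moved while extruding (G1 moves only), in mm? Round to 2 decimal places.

Sum the Euclidean lengths of each G1 segment: total = 49.00 mm.

49.00 mm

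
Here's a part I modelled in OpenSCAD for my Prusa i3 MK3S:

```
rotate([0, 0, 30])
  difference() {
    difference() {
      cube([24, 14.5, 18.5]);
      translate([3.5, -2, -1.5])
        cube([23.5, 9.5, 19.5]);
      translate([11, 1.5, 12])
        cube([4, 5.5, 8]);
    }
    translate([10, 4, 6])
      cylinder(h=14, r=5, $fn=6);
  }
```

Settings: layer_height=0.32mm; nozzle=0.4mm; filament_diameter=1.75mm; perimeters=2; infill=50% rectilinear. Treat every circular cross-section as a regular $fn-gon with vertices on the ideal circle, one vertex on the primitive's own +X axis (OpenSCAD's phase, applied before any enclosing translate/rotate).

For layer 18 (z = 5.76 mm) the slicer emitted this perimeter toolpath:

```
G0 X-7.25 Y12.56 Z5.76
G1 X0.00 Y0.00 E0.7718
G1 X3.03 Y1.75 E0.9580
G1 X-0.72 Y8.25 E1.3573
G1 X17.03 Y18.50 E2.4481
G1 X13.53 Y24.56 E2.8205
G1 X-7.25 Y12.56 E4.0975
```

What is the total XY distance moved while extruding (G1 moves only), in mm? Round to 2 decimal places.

77.00 mm

Sum the Euclidean lengths of each G1 segment: total = 77.00 mm.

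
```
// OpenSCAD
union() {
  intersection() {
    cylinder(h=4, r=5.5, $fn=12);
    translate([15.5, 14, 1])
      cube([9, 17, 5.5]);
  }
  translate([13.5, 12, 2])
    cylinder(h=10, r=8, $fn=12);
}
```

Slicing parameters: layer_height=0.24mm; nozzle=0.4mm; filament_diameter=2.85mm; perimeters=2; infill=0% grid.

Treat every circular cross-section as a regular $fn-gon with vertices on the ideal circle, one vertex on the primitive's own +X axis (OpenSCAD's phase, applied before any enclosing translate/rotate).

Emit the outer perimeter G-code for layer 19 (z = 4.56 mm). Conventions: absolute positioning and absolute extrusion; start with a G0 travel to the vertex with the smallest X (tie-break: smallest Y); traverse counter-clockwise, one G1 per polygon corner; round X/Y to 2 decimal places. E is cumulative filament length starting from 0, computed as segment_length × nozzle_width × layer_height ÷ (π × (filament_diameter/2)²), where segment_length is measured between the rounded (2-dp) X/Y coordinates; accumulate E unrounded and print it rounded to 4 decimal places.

At z = 4.56 mm: the cylinder is not intersected at this z (z outside [0, 4]); the cube at (15.5, 14) (footprint 9×17) is included at this height; Keeping only the common overlap: at least one operand is absent at this height, so nothing remains; the r=8 cylinder at (13.5, 12) contributes a regular 12-gon of circumradius 8; Taking the union: only the r=8 cylinder at (13.5, 12) is present, so the union is just that shape — 1 connected region. The outline is a single polygon with 12 vertices. Extrusion per mm of travel: 0.4 × 0.24 / (π × 1.425²) = 0.015048. Accumulating E over each segment gives final E = 0.7479.

G0 X5.50 Y12.00 Z4.56
G1 X6.57 Y8.00 E0.0623
G1 X9.50 Y5.07 E0.1247
G1 X13.50 Y4.00 E0.1870
G1 X17.50 Y5.07 E0.2493
G1 X20.43 Y8.00 E0.3116
G1 X21.50 Y12.00 E0.3740
G1 X20.43 Y16.00 E0.4363
G1 X17.50 Y18.93 E0.4986
G1 X13.50 Y20.00 E0.5609
G1 X9.50 Y18.93 E0.6232
G1 X6.57 Y16.00 E0.6856
G1 X5.50 Y12.00 E0.7479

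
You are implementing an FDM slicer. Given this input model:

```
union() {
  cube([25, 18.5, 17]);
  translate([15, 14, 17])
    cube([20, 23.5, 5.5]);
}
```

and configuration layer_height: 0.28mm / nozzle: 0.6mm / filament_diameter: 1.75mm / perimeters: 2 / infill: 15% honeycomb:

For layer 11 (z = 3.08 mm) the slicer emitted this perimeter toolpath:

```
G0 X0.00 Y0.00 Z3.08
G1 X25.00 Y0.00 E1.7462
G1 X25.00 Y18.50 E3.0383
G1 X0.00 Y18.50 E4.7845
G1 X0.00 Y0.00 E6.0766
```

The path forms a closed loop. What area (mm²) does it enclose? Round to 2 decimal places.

462.50 mm²

Apply the shoelace formula to the sequence of (X, Y) vertices; enclosed area = 462.50 mm².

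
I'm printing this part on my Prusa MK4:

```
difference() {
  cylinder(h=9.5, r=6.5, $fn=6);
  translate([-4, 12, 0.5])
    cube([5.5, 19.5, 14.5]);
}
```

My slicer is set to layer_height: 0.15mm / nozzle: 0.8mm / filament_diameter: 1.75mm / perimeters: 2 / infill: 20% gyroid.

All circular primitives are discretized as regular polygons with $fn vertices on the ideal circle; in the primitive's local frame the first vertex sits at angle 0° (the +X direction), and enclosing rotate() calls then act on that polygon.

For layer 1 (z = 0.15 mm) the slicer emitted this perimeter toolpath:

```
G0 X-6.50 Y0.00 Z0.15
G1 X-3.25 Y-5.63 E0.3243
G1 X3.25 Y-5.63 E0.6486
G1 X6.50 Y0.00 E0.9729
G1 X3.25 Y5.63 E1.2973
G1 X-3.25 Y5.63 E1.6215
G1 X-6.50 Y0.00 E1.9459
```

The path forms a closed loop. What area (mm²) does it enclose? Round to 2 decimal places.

Apply the shoelace formula to the sequence of (X, Y) vertices; enclosed area = 109.78 mm².

109.78 mm²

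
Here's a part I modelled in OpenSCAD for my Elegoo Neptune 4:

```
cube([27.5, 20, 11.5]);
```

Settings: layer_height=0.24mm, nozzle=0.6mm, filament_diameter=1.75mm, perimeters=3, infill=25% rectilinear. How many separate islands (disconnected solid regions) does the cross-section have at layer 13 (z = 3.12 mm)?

At z = 3.12 mm: the cube is present — its section is the full 27.5×20 rectangle. Overall, the cross-section is a single solid region. Island count = 1.

1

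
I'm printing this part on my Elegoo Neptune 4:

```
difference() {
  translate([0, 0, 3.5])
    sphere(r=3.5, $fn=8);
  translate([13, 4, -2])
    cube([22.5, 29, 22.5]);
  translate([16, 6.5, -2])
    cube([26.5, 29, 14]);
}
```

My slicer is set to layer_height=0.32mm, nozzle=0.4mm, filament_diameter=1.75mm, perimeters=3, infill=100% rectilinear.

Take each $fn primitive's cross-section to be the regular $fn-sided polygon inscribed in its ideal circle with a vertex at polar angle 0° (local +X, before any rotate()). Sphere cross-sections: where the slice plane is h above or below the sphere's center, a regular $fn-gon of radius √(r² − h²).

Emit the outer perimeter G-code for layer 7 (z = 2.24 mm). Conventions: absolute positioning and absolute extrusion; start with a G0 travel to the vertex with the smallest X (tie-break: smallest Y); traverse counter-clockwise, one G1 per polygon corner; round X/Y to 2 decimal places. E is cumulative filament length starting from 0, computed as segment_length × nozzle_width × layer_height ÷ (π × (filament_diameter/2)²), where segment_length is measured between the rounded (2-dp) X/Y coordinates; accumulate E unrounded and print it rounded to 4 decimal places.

G0 X-3.27 Y0.00 Z2.24
G1 X-2.31 Y-2.31 E0.1331
G1 X0.00 Y-3.27 E0.2662
G1 X2.31 Y-2.31 E0.3994
G1 X3.27 Y0.00 E0.5325
G1 X2.31 Y2.31 E0.6656
G1 X0.00 Y3.27 E0.7987
G1 X-2.31 Y2.31 E0.9319
G1 X-3.27 Y0.00 E1.0650

At z = 2.24 mm: the sphere: section is a regular 8-gon, circumradius = √(r²−h²) = √(3.5²−1.26²) = 3.265; the cube at (13, 4) (footprint 22.5×29) is included at this height; the 26.5×29 cube at (16, 6.5) contributes its full rectangle; After the difference (first − rest): starting from the r=3.5 sphere, the 22.5×29 cube at (13, 4) misses the remaining region (no effect); the 26.5×29 cube at (16, 6.5) misses the remaining region (no effect) — 1 connected region. The outline is a single polygon with 8 vertices. Extrusion per mm of travel: 0.4 × 0.32 / (π × 0.875²) = 0.053216. Accumulating E over each segment gives final E = 1.0650.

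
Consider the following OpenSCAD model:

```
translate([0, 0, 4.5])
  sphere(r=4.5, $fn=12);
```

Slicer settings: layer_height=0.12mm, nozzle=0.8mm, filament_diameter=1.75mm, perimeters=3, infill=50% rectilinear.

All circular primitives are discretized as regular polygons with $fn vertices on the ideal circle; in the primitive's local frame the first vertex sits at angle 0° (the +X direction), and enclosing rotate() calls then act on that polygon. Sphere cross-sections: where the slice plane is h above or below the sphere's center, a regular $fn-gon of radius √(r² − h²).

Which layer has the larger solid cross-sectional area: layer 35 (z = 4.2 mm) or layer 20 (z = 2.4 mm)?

Layer 35 (z = 4.2): the r=4.5 sphere slices to a regular 12-gon of circumradius 4.490 (√(r²−h²) with h=0.3 from center) (area = (12/2)·4.490²·sin(360°/12) = 60.48 mm²). So its area = 60.48 mm². Layer 20 (z = 2.4): the r=4.5 sphere slices to a regular 12-gon of circumradius 3.980 (√(r²−h²) with h=2.1 from center) (area = (12/2)·3.980²·sin(360°/12) = 47.52 mm²). So its area = 47.52 mm². Layer 35 is larger (60.48 vs 47.52 mm²).

layer 35 (z = 4.2 mm)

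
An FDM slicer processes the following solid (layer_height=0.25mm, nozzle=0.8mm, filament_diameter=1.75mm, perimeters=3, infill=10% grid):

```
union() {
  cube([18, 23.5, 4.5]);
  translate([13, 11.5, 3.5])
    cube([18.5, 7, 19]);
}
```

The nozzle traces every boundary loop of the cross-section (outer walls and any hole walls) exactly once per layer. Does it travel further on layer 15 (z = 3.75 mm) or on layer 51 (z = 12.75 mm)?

layer 15 (z = 3.75 mm)

Layer 15 (z = 3.75): the cube is present — its section is the full 18×23.5 rectangle (perimeter 83.00 mm); the cube at (13, 11.5) is present — its section is the full 18.5×7 rectangle (perimeter 51.00 mm); Merging all regions: the regions partially overlap (shared area 35.00 mm²), so the edge portions inside another operand are dropped and the merged outline is re-measured after clipping — boundary = 110.00 mm. So its perimeter = 110.00 mm. Layer 51 (z = 12.75): the cube is absent (z outside [0, 4.5]); the cube at (13, 11.5) (footprint 18.5×7) is included at this height (perimeter 51.00 mm); Merging all regions: only the 18.5×7 cube at (13, 11.5) is present, so the union is just that shape — boundary = 51.00 mm. So its perimeter = 51.00 mm. Layer 15 is larger (110.00 vs 51.00 mm).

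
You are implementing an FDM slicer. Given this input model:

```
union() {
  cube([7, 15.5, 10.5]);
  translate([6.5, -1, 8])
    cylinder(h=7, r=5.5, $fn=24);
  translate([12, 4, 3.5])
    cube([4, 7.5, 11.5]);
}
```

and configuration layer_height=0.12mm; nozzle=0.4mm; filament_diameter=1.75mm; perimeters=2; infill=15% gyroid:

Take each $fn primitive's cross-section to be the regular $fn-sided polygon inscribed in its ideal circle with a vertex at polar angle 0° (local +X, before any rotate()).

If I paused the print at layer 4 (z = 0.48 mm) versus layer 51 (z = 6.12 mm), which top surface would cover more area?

Layer 4 (z = 0.48): the cube is present — its section is the full 7×15.5 rectangle (area 108.50 mm²); the cylinder at (6.5, -1) is not intersected at this z (z outside [8, 15]); the cube at (12, 4) is not intersected at this z (z outside [3.5, 15]); Taking the union: only the 7×15.5 cube is present, so the union is just that shape — area = 108.50 mm². So its area = 108.50 mm². Layer 51 (z = 6.12): the cube is present — its section is the full 7×15.5 rectangle (area 108.50 mm²); the cylinder at (6.5, -1) does not reach this height (z outside [8, 15]); the cube at (12, 4) is present — its section is the full 4×7.5 rectangle (area 30.00 mm²); Merging all regions: the 2 present regions are separate (no shared area or edge), so areas and boundary lengths simply add and each stays a separate island — area = 138.50 mm². So its area = 138.50 mm². Layer 51 is larger (138.50 vs 108.50 mm²).

layer 51 (z = 6.12 mm)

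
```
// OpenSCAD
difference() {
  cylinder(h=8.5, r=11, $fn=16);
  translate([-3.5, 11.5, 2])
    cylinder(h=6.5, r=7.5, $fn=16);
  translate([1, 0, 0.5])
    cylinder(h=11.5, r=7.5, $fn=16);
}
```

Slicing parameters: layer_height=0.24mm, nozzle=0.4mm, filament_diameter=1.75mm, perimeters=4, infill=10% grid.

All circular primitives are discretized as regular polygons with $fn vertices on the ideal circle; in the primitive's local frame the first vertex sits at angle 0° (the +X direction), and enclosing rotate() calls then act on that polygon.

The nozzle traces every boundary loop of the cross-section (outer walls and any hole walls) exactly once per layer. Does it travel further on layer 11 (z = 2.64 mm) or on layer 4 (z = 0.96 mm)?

Layer 11 (z = 2.64): the r=11 cylinder gives a regular 16-gon of circumradius 11 (constant along its height) (perimeter = 2·16·11.000·sin(180°/16) = 68.67 mm); the r=7.5 cylinder at (-3.5, 11.5) gives a regular 16-gon of circumradius 7.5 (constant along its height) (perimeter = 2·16·7.500·sin(180°/16) = 46.82 mm); the r=7.5 cylinder at (1, 0) contributes a regular 16-gon of circumradius 7.5 (perimeter = 2·16·7.500·sin(180°/16) = 46.82 mm); After the difference (first − rest): starting from the r=11 cylinder, the r=7.5 cylinder at (-3.5, 11.5) partially overlaps it — only the 57.71 mm² overlap (of its 172.21 mm²) is removed, clipping the outline; the r=7.5 cylinder at (1, 0) partially overlaps it — only the 158.56 mm² overlap (of its 172.21 mm²) is removed, clipping the outline — boundary = 100.38 mm. So its perimeter = 100.38 mm. Layer 4 (z = 0.96): the cylinder: section is a regular 16-gon, circumradius r=11 (perimeter = 2·16·11.000·sin(180°/16) = 68.67 mm); the cylinder at (-3.5, 11.5) is absent (z outside [2, 8.5]); the r=7.5 cylinder at (1, 0) gives a regular 16-gon of circumradius 7.5 (constant along its height) (perimeter = 2·16·7.500·sin(180°/16) = 46.82 mm); After the difference (first − rest): starting from the r=11 cylinder, the r=7.5 cylinder at (1, 0) lies wholly inside it (removes its full 172.21 mm² and its 46.82 mm outline becomes a hole wall) — boundary (outer + 1 inner loop) = 115.49 mm. So its perimeter = 115.49 mm. Layer 4 is larger (115.49 vs 100.38 mm).

layer 4 (z = 0.96 mm)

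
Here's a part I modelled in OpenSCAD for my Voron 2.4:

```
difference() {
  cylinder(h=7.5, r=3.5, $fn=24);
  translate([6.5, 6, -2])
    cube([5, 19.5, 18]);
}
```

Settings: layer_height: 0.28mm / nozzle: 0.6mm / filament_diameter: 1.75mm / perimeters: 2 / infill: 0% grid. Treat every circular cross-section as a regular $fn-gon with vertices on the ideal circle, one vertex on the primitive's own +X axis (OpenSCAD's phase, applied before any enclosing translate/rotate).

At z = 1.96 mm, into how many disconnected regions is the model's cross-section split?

1

At z = 1.96 mm: the cylinder: section is a regular 24-gon, circumradius r=3.5; the cube at (6.5, 6) (footprint 5×19.5) is included at this height; Taking the first minus the rest: starting from the r=3.5 cylinder, the 5×19.5 cube at (6.5, 6) misses the remaining region (no effect) — 1 connected region. The result has 1 disconnected region.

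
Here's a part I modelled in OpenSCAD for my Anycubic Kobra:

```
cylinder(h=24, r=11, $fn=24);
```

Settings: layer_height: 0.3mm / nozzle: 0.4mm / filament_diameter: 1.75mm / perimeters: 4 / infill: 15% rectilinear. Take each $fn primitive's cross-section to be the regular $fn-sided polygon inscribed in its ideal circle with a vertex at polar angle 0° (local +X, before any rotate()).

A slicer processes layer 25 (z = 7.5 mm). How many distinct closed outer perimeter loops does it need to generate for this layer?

At z = 7.5 mm: the r=11 cylinder gives a regular 24-gon of circumradius 11 (constant along its height). The result has 1 disconnected region.

1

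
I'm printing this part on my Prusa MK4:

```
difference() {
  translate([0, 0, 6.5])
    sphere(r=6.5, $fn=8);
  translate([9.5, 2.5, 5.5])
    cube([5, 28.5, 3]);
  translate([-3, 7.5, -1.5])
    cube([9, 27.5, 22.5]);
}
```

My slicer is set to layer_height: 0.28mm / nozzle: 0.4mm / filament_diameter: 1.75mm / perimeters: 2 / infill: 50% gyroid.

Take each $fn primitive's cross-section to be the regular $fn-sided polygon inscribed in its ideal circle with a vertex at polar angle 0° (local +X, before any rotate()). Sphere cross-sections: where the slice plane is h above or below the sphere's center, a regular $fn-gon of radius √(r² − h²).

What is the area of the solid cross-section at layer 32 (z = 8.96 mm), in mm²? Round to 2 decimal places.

At z = 8.96 mm: the r=6.5 sphere slices to a regular 8-gon of circumradius 6.017 (√(r²−h²) with h=2.46 from center) (area = (8/2)·6.017²·sin(360°/8) = 102.38 mm²); the cube at (9.5, 2.5) is not intersected at this z (z outside [5.5, 8.5]); the 9×27.5 cube at (-3, 7.5) contributes its full rectangle (area 247.50 mm²); Taking the first minus the rest: starting from the r=6.5 sphere (102.38 mm²), the 9×27.5 cube at (-3, 7.5) misses the remaining region (no effect) — area = 102.38 mm². Overall, the cross-section is a single solid region. Net area = 102.38 mm².

102.38 mm²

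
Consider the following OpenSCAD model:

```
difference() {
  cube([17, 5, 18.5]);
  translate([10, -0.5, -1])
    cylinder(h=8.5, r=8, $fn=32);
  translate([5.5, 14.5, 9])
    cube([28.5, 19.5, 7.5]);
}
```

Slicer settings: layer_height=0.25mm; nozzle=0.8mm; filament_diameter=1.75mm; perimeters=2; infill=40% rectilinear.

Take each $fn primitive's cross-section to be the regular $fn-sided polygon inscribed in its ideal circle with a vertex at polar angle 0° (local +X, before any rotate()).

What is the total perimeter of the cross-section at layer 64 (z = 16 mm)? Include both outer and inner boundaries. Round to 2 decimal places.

44.00 mm

At z = 16 mm: the cube is present — its section is the full 17×5 rectangle (perimeter 44.00 mm); the cylinder at (10, -0.5) does not reach this height (z outside [-1, 7.5]); the 28.5×19.5 cube at (5.5, 14.5) contributes its full rectangle (perimeter 96.00 mm); Taking the first minus the rest: starting from the 17×5 cube, the 28.5×19.5 cube at (5.5, 14.5) misses the remaining region (no effect) — boundary = 44.00 mm. Overall, the cross-section is a single solid region. Total boundary length (outer) = 44.00 mm.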